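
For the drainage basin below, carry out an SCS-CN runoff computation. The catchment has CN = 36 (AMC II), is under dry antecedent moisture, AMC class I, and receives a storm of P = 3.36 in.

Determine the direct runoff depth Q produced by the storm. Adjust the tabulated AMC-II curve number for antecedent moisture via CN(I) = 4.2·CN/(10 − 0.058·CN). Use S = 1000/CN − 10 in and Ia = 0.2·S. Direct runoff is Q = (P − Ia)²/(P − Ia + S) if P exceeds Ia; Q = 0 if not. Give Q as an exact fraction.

CN(I) from CN(II)=36: (4.2·36)/(10 − 0.058·36) = 18900/989 ≈ 19.110
Retention S: 1000/CN − 10 with CN=19.110 → S = 8000/189 ≈ 42.328 in
Initial abstraction Ia = S/5 = (8000/189)/5 = 1600/189 ≈ 8.466 in
P = 3.360 ≤ Ia = 8.466 in: entire storm abstracted, Q = 0.

Q = 0 in ≈ 0.000 in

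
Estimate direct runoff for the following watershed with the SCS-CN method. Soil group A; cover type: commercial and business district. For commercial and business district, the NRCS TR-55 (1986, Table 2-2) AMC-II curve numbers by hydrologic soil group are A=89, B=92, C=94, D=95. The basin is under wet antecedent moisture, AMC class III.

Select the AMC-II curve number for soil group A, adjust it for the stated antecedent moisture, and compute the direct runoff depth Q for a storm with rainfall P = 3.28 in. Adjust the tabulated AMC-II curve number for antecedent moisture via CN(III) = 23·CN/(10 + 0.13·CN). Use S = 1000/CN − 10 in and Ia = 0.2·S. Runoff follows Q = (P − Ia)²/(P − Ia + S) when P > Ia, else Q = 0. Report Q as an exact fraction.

Q = 13179410658/4857889225 in ≈ 2.713 in

NRCS table: commercial and business district, soil group A → CN(II) = 89
Wet (AMC III): CN(III) = 23·89/(10 + 0.13·89) = 2047/(2157/100) = 204700/2157 ≈ 94.900
Max retention: S = 1000/(204700/2157) − 10 = 1100/2047 in (≈ 0.537 in)
Ia = 0.2·(1100/2047) = 220/2047 in ≈ 0.107 in
P − Ia = 3.280 − 0.107 = 162354/51175 ≈ 3.173 in (> 0, runoff occurs)
Q = (162354/51175)²/((162354/51175) + 1100/2047) = (26358821316/2618880625)/(189854/51175) = 13179410658/4857889225 in ≈ 2.713 in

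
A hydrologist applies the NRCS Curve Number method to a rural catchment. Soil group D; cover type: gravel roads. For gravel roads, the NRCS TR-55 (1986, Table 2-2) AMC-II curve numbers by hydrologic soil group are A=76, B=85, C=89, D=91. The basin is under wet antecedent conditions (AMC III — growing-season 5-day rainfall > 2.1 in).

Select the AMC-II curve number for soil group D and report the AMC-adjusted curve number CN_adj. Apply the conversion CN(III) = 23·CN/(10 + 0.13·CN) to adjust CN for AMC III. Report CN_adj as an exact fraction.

NRCS table: gravel roads, soil group D → CN(II) = 91
Wet (AMC III): CN(III) = 23·91/(10 + 0.13·91) = 2093/(2183/100) = 209300/2183 ≈ 95.877

CN_adj = 209300/2183 ≈ 95.877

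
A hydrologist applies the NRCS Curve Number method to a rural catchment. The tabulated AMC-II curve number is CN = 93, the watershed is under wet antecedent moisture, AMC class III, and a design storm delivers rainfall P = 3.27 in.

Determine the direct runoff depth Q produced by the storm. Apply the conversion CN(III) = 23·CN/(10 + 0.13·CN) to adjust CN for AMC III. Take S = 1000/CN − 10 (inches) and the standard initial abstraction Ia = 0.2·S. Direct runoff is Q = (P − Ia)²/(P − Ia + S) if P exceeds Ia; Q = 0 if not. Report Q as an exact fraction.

Wet (AMC III): CN(III) = 23·93/(10 + 0.13·93) = 2139/(2209/100) = 213900/2209 ≈ 96.831
Max retention: S = 1000/(213900/2209) − 10 = 700/2139 in (≈ 0.327 in)
Ia = 0.2·(700/2139) = 140/2139 in ≈ 0.065 in
P − Ia = 3.270 − 0.065 = 685453/213900 ≈ 3.205 in (> 0, runoff occurs)
Runoff Q = (P−Ia)²/(P−Ia+S) = (3.205)²/(3.205+0.327) = 469845815209/161591396700 ≈ 2.908 in

Q = 469845815209/161591396700 in ≈ 2.908 in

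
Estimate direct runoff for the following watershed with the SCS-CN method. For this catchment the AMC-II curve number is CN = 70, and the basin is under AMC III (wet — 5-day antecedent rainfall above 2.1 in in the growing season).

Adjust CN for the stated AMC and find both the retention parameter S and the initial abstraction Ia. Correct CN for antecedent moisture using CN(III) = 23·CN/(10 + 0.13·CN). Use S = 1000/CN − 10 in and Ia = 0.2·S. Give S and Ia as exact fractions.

Adjust CN=70 to AMC III: 23·70/(10 + 0.13·70) → 1610 ÷ (191/10) = 16100/191 ≈ 84.293
Max retention: S = 1000/(16100/191) − 10 = 300/161 in (≈ 1.863 in)
Initial abstraction Ia = S/5 = (300/161)/5 = 60/161 ≈ 0.373 in

S = 300/161 in ≈ 1.863 in; Ia = 60/161 in ≈ 0.373 in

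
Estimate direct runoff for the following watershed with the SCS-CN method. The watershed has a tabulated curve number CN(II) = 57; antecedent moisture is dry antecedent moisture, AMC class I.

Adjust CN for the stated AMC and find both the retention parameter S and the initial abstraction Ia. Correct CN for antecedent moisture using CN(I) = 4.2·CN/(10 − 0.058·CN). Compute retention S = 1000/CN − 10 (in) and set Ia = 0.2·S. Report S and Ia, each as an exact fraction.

S = 21500/1197 in ≈ 17.962 in; Ia = 4300/1197 in ≈ 3.592 in

Dry (AMC I): CN(I) = 4.2·57/(10 − 0.058·57) = (1197/5)/(3347/500) = 119700/3347 ≈ 35.763
Max retention: S = 1000/(119700/3347) − 10 = 21500/1197 in (≈ 17.962 in)
Ia = 0.2S: 0.2·17.962 = 3.592 in (exactly 4300/1197)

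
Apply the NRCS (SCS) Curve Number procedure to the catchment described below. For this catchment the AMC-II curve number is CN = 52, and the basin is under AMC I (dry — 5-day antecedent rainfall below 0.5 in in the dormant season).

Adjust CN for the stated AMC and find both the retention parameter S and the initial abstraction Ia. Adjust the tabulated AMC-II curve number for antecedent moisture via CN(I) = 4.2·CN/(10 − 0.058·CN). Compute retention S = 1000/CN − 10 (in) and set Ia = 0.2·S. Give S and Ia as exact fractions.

S = 2000/91 in ≈ 21.978 in; Ia = 400/91 in ≈ 4.396 in

CN(I) from CN(II)=52: (4.2·52)/(10 − 0.058·52) = 9100/291 ≈ 31.271
S = 1000/(9100/291) − 10 = 2000/91 in ≈ 21.978 in
Initial abstraction Ia = S/5 = (2000/91)/5 = 400/91 ≈ 4.396 in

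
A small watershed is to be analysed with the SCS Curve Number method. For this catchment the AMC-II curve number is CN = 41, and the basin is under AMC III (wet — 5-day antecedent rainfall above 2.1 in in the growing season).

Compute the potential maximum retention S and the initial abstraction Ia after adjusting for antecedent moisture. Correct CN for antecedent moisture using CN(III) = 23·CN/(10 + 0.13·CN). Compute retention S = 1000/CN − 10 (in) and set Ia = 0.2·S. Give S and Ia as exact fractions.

S = 5900/943 in ≈ 6.257 in; Ia = 1180/943 in ≈ 1.251 in

Adjust CN=41 to AMC III: 23·41/(10 + 0.13·41) → 943 ÷ (1533/100) = 94300/1533 ≈ 61.513
Retention S: 1000/CN − 10 with CN=61.513 → S = 5900/943 ≈ 6.257 in
Ia = 0.2·(5900/943) = 1180/943 in ≈ 1.251 in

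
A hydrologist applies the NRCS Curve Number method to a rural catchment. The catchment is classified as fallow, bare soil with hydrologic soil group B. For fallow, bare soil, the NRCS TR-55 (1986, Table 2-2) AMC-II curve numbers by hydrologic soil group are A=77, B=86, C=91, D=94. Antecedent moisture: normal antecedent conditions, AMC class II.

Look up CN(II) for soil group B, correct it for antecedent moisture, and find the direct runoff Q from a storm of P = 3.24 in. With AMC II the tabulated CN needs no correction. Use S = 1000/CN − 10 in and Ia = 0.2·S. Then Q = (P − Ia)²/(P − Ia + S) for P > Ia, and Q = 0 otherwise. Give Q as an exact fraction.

Q = 9815689/5249225 in ≈ 1.870 in

NRCS table: fallow, bare soil, soil group B → CN(II) = 86
CN(II) = 86; AMC II needs no correction.
Max retention: S = 1000/86 − 10 = 70/43 in (≈ 1.628 in)
Ia = 0.2·(70/43) = 14/43 in ≈ 0.326 in
Excess rainfall: 3.240 − 0.326 = 2.914 in; P > Ia so Q > 0
Runoff Q = (P−Ia)²/(P−Ia+S) = (2.914)²/(2.914+1.628) = 9815689/5249225 ≈ 1.870 in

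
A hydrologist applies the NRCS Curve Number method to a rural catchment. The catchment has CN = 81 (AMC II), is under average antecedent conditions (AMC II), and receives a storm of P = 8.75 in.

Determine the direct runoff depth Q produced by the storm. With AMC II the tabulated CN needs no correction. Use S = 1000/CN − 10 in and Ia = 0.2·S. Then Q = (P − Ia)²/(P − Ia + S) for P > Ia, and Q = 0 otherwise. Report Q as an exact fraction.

Q = 7198489/1115532 in ≈ 6.453 in

Average conditions: CN = 81 (no AMC adjustment).
S = 1000/81 − 10 = 190/81 in ≈ 2.346 in
Ia = 0.2S: 0.2·2.346 = 0.469 in (exactly 38/81)
Excess rainfall: 8.750 − 0.469 = 8.281 in; P > Ia so Q > 0
Runoff Q = (P−Ia)²/(P−Ia+S) = (8.281)²/(8.281+2.346) = 7198489/1115532 ≈ 6.453 in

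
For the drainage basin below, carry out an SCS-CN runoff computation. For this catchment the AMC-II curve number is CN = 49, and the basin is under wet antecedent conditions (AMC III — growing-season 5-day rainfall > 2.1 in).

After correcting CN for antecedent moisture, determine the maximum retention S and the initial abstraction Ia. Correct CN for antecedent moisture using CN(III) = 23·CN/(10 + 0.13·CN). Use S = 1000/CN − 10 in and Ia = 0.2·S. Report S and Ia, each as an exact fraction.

S = 5100/1127 in ≈ 4.525 in; Ia = 1020/1127 in ≈ 0.905 in

Adjust CN=49 to AMC III: 23·49/(10 + 0.13·49) → 1127 ÷ (1637/100) = 112700/1637 ≈ 68.845
Max retention: S = 1000/(112700/1637) − 10 = 5100/1127 in (≈ 4.525 in)
Initial abstraction Ia = S/5 = (5100/1127)/5 = 1020/1127 ≈ 0.905 in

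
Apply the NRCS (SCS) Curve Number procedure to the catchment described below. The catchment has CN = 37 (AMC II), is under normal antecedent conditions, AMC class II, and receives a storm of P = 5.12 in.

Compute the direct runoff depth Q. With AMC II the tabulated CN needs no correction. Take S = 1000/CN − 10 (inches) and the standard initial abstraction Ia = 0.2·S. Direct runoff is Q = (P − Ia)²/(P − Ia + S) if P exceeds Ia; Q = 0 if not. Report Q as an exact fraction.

Q = 628849/4008950 in ≈ 0.157 in

CN(II) = 37; AMC II needs no correction.
S = 1000/37 − 10 = 630/37 in ≈ 17.027 in
Ia = 0.2S: 0.2·17.027 = 3.405 in (exactly 126/37)
Since P=5.120 > Ia=3.405: effective rainfall P−Ia = 1586/925 in
Q: (1586/925)² ÷ (17336/925) = 628849/4008950 in (≈ 0.157 in)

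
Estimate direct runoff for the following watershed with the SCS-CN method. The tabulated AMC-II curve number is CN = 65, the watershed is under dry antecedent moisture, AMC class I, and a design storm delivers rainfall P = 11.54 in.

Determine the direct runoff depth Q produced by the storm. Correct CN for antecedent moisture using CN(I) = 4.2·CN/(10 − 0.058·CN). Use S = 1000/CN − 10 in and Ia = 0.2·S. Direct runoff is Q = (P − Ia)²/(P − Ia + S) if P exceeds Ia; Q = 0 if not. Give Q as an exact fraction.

CN(I) from CN(II)=65: (4.2·65)/(10 − 0.058·65) = 3900/89 ≈ 43.820
S = 1000/(3900/89) − 10 = 500/39 in ≈ 12.821 in
Ia = 0.2S: 0.2·12.821 = 2.564 in (exactly 100/39)
P − Ia = 11.540 − 2.564 = 17503/1950 ≈ 8.976 in (> 0, runoff occurs)
Q: (17503/1950)² ÷ (42503/1950) = 306355009/82880850 in (≈ 3.696 in)

Q = 306355009/82880850 in ≈ 3.696 in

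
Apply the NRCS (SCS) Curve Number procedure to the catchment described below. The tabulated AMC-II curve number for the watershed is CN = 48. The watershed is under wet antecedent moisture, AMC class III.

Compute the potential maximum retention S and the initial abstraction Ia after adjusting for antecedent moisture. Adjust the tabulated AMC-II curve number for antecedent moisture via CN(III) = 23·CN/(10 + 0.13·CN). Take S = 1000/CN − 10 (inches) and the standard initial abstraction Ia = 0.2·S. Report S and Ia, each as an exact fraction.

Adjust CN=48 to AMC III: 23·48/(10 + 0.13·48) → 1104 ÷ (406/25) = 13800/203 ≈ 67.980
S = 1000/(13800/203) − 10 = 325/69 in ≈ 4.710 in
Ia = 0.2S: 0.2·4.710 = 0.942 in (exactly 65/69)

S = 325/69 in ≈ 4.710 in; Ia = 65/69 in ≈ 0.942 in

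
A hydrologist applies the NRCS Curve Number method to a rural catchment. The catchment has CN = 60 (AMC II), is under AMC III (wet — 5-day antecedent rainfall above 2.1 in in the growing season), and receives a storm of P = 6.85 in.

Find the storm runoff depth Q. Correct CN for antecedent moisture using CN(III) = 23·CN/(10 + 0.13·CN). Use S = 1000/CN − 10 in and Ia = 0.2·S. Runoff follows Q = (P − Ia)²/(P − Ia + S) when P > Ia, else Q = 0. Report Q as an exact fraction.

Q = 74874409/17461140 in ≈ 4.288 in

CN(III) from CN(II)=60: (23·60)/(10 + 0.13·60) = 6900/89 ≈ 77.528
S = 1000/(6900/89) − 10 = 200/69 in ≈ 2.899 in
Ia = 0.2S: 0.2·2.899 = 0.580 in (exactly 40/69)
Since P=6.850 > Ia=0.580: effective rainfall P−Ia = 8653/1380 in
Q: (8653/1380)² ÷ (12653/1380) = 74874409/17461140 in (≈ 4.288 in)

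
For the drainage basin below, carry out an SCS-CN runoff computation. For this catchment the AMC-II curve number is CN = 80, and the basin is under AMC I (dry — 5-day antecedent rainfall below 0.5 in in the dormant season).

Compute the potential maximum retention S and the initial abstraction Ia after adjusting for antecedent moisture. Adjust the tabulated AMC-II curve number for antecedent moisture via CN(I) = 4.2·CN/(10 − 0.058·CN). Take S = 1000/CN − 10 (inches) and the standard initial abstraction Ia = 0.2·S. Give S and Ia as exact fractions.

CN(I) from CN(II)=80: (4.2·80)/(10 − 0.058·80) = 4200/67 ≈ 62.687
S = 1000/(4200/67) − 10 = 125/21 in ≈ 5.952 in
Initial abstraction Ia = S/5 = (125/21)/5 = 25/21 ≈ 1.190 in

S = 125/21 in ≈ 5.952 in; Ia = 25/21 in ≈ 1.190 in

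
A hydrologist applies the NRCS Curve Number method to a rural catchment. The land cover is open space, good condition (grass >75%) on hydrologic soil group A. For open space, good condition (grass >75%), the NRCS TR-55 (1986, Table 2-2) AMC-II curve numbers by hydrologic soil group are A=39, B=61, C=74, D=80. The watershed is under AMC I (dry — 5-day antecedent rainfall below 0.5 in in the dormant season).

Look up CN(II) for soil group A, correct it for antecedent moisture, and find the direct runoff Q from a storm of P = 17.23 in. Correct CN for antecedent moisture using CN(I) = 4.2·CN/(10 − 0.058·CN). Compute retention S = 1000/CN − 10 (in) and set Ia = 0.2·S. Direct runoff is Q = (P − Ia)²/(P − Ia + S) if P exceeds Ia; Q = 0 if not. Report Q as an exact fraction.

NRCS table: open space, good condition (grass >75%), soil group A → CN(II) = 39
CN(I) from CN(II)=39: (4.2·39)/(10 − 0.058·39) = 81900/3869 ≈ 21.168
Max retention: S = 1000/(81900/3869) − 10 = 30500/819 in (≈ 37.241 in)
Ia = 0.2S: 0.2·37.241 = 7.448 in (exactly 6100/819)
Since P=17.230 > Ia=7.448: effective rainfall P−Ia = 801137/81900 in
Q: (801137/81900)² ÷ (3851137/81900) = 641820492769/315408120300 in (≈ 2.035 in)

Q = 641820492769/315408120300 in ≈ 2.035 in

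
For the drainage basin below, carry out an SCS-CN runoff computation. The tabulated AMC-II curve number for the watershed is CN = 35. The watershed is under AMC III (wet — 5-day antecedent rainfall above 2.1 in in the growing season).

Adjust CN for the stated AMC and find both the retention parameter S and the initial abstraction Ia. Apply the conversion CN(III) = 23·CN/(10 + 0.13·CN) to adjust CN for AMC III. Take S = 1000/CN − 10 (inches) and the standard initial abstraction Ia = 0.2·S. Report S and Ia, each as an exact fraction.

Wet (AMC III): CN(III) = 23·35/(10 + 0.13·35) = 805/(291/20) = 16100/291 ≈ 55.326
Max retention: S = 1000/(16100/291) − 10 = 1300/161 in (≈ 8.075 in)
Initial abstraction Ia = S/5 = (1300/161)/5 = 260/161 ≈ 1.615 in

S = 1300/161 in ≈ 8.075 in; Ia = 260/161 in ≈ 1.615 in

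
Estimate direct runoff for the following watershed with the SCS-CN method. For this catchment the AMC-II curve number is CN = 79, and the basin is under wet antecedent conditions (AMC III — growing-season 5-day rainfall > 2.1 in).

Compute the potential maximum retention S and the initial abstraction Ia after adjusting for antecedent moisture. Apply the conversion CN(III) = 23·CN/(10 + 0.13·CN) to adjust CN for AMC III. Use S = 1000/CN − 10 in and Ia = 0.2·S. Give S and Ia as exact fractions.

S = 2100/1817 in ≈ 1.156 in; Ia = 420/1817 in ≈ 0.231 in

Wet (AMC III): CN(III) = 23·79/(10 + 0.13·79) = 1817/(2027/100) = 181700/2027 ≈ 89.640
S = 1000/(181700/2027) − 10 = 2100/1817 in ≈ 1.156 in
Ia = 0.2S: 0.2·1.156 = 0.231 in (exactly 420/1817)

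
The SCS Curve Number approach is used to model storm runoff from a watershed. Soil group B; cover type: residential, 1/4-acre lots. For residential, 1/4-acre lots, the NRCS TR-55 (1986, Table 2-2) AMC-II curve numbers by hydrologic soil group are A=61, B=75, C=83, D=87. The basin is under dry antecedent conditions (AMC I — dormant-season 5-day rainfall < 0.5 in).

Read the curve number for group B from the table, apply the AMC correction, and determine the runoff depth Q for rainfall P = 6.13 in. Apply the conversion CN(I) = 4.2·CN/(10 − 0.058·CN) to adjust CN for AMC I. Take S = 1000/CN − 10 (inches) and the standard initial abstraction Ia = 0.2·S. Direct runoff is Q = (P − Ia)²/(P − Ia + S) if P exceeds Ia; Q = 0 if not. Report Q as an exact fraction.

Q = 819047161/495299700 in ≈ 1.654 in

NRCS table: residential, 1/4-acre lots, soil group B → CN(II) = 75
CN(I) from CN(II)=75: (4.2·75)/(10 − 0.058·75) = 6300/113 ≈ 55.752
Max retention: S = 1000/(6300/113) − 10 = 500/63 in (≈ 7.937 in)
Ia = 0.2·(500/63) = 100/63 in ≈ 1.587 in
P − Ia = 6.130 − 1.587 = 28619/6300 ≈ 4.543 in (> 0, runoff occurs)
Q = (28619/6300)²/((28619/6300) + 500/63) = (819047161/39690000)/(78619/6300) = 819047161/495299700 in ≈ 1.654 in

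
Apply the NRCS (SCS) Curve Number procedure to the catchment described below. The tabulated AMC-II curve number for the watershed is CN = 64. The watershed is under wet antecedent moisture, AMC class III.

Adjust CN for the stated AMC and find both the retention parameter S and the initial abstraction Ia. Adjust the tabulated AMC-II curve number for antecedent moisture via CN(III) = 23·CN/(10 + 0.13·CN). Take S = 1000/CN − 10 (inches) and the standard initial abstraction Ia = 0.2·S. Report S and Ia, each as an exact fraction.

CN(III) from CN(II)=64: (23·64)/(10 + 0.13·64) = 18400/229 ≈ 80.349
Retention S: 1000/CN − 10 with CN=80.349 → S = 225/92 ≈ 2.446 in
Ia = 0.2S: 0.2·2.446 = 0.489 in (exactly 45/92)

S = 225/92 in ≈ 2.446 in; Ia = 45/92 in ≈ 0.489 in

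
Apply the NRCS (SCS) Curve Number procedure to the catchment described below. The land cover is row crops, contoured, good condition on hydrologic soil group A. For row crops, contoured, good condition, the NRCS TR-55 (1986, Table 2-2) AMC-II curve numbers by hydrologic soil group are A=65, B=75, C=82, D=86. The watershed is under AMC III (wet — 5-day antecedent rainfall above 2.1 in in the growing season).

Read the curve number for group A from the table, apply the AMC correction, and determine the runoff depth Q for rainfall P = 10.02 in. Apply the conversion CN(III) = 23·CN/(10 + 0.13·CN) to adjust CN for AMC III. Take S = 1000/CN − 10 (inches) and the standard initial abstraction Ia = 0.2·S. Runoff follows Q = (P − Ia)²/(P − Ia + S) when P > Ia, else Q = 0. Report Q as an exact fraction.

Q = 20391554401/2658095050 in ≈ 7.671 in

NRCS table: row crops, contoured, good condition, soil group A → CN(II) = 65
CN(III) from CN(II)=65: (23·65)/(10 + 0.13·65) = 29900/369 ≈ 81.030
Max retention: S = 1000/(29900/369) − 10 = 700/299 in (≈ 2.341 in)
Initial abstraction Ia = S/5 = (700/299)/5 = 140/299 ≈ 0.468 in
P − Ia = 10.020 − 0.468 = 142799/14950 ≈ 9.552 in (> 0, runoff occurs)
Q = (142799/14950)²/((142799/14950) + 700/299) = (20391554401/223502500)/(177799/14950) = 20391554401/2658095050 in ≈ 7.671 in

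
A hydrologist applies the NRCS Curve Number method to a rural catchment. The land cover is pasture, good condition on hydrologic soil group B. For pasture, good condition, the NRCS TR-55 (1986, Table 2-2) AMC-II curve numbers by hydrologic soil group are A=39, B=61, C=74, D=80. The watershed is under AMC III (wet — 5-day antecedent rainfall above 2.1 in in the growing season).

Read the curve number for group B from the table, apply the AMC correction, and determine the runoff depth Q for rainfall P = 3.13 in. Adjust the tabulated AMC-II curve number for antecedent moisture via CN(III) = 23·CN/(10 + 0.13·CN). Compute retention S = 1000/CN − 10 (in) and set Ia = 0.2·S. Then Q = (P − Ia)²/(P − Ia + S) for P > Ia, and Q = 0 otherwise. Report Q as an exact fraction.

Q = 130421377321/105384801700 in ≈ 1.238 in

NRCS table: pasture, good condition, soil group B → CN(II) = 61
CN(III) from CN(II)=61: (23·61)/(10 + 0.13·61) = 140300/1793 ≈ 78.249
Max retention: S = 1000/(140300/1793) − 10 = 3900/1403 in (≈ 2.780 in)
Initial abstraction Ia = S/5 = (3900/1403)/5 = 780/1403 ≈ 0.556 in
P − Ia = 3.130 − 0.556 = 361139/140300 ≈ 2.574 in (> 0, runoff occurs)
Q: (361139/140300)² ÷ (751139/140300) = 130421377321/105384801700 in (≈ 1.238 in)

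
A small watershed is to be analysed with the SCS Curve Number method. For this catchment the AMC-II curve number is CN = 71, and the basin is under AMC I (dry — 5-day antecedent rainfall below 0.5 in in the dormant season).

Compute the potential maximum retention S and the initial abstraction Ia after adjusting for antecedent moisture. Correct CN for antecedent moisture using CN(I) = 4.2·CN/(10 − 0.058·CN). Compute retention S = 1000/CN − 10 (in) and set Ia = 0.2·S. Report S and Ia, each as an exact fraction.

S = 14500/1491 in ≈ 9.725 in; Ia = 2900/1491 in ≈ 1.945 in

Adjust CN=71 to AMC I: 4.2·71/(10 − 0.058·71) → (1491/5) ÷ (2941/500) = 149100/2941 ≈ 50.697
S = 1000/(149100/2941) − 10 = 14500/1491 in ≈ 9.725 in
Ia = 0.2·(14500/1491) = 2900/1491 in ≈ 1.945 in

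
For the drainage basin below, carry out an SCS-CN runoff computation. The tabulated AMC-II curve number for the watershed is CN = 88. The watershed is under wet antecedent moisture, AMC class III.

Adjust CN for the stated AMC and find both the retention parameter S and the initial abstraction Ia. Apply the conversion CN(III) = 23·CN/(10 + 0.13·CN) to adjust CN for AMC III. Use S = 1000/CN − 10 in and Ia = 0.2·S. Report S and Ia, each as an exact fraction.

Wet (AMC III): CN(III) = 23·88/(10 + 0.13·88) = 2024/(536/25) = 6325/67 ≈ 94.403
S = 1000/(6325/67) − 10 = 150/253 in ≈ 0.593 in
Initial abstraction Ia = S/5 = (150/253)/5 = 30/253 ≈ 0.119 in

S = 150/253 in ≈ 0.593 in; Ia = 30/253 in ≈ 0.119 in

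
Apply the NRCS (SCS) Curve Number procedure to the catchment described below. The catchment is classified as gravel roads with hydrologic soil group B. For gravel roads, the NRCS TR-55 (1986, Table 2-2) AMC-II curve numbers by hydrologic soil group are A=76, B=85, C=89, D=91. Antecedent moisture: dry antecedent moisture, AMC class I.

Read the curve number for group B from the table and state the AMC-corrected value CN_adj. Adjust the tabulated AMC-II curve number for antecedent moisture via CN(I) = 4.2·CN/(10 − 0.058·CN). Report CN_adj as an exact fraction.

CN_adj = 11900/169 ≈ 70.414

NRCS table: gravel roads, soil group B → CN(II) = 85
Dry (AMC I): CN(I) = 4.2·85/(10 − 0.058·85) = 357/(507/100) = 11900/169 ≈ 70.414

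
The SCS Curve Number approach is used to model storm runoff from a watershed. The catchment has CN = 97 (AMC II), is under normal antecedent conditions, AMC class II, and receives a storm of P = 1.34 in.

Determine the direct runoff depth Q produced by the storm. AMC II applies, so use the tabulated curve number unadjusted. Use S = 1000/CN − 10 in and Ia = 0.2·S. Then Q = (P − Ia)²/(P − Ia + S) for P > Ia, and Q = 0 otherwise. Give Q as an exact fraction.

Q = 38427601/37340150 in ≈ 1.029 in

AMC II — tabulated CN = 97 applies directly.
S = 1000/97 − 10 = 30/97 in ≈ 0.309 in
Initial abstraction Ia = S/5 = (30/97)/5 = 6/97 ≈ 0.062 in
P − Ia = 1.340 − 0.062 = 6199/4850 ≈ 1.278 in (> 0, runoff occurs)
Q: (6199/4850)² ÷ (7699/4850) = 38427601/37340150 in (≈ 1.029 in)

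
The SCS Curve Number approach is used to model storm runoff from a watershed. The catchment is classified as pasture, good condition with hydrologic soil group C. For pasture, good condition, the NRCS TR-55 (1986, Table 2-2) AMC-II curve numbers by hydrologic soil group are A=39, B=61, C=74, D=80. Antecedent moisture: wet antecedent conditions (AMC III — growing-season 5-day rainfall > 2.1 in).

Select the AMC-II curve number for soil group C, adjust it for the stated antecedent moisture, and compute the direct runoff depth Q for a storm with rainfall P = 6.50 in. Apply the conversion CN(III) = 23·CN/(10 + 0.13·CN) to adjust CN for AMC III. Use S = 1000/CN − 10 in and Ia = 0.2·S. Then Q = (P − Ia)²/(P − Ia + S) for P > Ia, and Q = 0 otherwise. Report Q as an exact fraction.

NRCS table: pasture, good condition, soil group C → CN(II) = 74
Adjust CN=74 to AMC III: 23·74/(10 + 0.13·74) → 1702 ÷ (981/50) = 85100/981 ≈ 86.748
Max retention: S = 1000/(85100/981) − 10 = 1300/851 in (≈ 1.528 in)
Ia = 0.2·(1300/851) = 260/851 in ≈ 0.306 in
Excess rainfall: 6.500 − 0.306 = 6.194 in; P > Ia so Q > 0
Q: (10543/1702)² ÷ (13143/1702) = 8550373/1720722 in (≈ 4.969 in)

Q = 8550373/1720722 in ≈ 4.969 in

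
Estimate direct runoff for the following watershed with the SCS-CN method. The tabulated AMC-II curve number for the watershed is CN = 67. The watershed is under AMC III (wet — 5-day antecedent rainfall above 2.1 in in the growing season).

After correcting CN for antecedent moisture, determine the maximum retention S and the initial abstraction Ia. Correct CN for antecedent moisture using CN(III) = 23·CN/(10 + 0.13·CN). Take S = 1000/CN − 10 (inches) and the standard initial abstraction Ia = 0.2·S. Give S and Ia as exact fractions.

S = 3300/1541 in ≈ 2.141 in; Ia = 660/1541 in ≈ 0.428 in

Wet (AMC III): CN(III) = 23·67/(10 + 0.13·67) = 1541/(1871/100) = 154100/1871 ≈ 82.362
Retention S: 1000/CN − 10 with CN=82.362 → S = 3300/1541 ≈ 2.141 in
Initial abstraction Ia = S/5 = (3300/1541)/5 = 660/1541 ≈ 0.428 in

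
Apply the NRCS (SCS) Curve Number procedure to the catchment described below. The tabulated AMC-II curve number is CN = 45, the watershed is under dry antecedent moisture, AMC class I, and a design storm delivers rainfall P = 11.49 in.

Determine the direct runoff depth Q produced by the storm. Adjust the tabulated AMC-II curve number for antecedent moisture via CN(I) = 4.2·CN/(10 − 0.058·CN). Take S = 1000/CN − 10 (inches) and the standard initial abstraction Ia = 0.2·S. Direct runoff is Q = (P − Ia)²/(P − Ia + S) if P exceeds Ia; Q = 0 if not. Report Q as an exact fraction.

CN(I) from CN(II)=45: (4.2·45)/(10 − 0.058·45) = 18900/739 ≈ 25.575
S = 1000/(18900/739) − 10 = 5500/189 in ≈ 29.101 in
Initial abstraction Ia = S/5 = (5500/189)/5 = 1100/189 ≈ 5.820 in
P − Ia = 11.490 − 5.820 = 107161/18900 ≈ 5.670 in (> 0, runoff occurs)
Q = (107161/18900)²/((107161/18900) + 5500/189) = (11483479921/357210000)/(657161/18900) = 11483479921/12420342900 in ≈ 0.925 in

Q = 11483479921/12420342900 in ≈ 0.925 in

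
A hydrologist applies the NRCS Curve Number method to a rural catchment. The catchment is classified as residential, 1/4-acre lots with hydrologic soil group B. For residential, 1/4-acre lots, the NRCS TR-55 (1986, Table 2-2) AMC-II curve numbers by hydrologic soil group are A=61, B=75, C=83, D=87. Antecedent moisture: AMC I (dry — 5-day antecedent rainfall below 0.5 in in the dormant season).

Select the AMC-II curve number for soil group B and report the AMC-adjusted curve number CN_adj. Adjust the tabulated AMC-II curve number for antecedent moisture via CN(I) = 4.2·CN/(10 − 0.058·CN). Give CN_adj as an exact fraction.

NRCS table: residential, 1/4-acre lots, soil group B → CN(II) = 75
CN(I) from CN(II)=75: (4.2·75)/(10 − 0.058·75) = 6300/113 ≈ 55.752

CN_adj = 6300/113 ≈ 55.752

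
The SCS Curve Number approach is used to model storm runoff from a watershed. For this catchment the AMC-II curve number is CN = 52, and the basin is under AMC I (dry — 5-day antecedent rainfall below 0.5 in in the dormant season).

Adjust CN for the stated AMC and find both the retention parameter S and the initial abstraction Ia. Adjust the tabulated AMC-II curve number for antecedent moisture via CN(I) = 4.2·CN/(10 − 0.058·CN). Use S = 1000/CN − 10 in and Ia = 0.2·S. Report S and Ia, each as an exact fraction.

Adjust CN=52 to AMC I: 4.2·52/(10 − 0.058·52) → (1092/5) ÷ (873/125) = 9100/291 ≈ 31.271
Retention S: 1000/CN − 10 with CN=31.271 → S = 2000/91 ≈ 21.978 in
Ia = 0.2S: 0.2·21.978 = 4.396 in (exactly 400/91)

S = 2000/91 in ≈ 21.978 in; Ia = 400/91 in ≈ 4.396 in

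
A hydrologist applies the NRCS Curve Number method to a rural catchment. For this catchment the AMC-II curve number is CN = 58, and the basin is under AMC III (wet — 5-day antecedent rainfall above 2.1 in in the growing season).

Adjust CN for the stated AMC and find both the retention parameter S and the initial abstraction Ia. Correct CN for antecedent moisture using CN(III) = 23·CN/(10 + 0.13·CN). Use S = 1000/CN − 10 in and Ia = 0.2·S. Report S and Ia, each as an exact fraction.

S = 2100/667 in ≈ 3.148 in; Ia = 420/667 in ≈ 0.630 in

Adjust CN=58 to AMC III: 23·58/(10 + 0.13·58) → 1334 ÷ (877/50) = 66700/877 ≈ 76.055
Max retention: S = 1000/(66700/877) − 10 = 2100/667 in (≈ 3.148 in)
Ia = 0.2·(2100/667) = 420/667 in ≈ 0.630 in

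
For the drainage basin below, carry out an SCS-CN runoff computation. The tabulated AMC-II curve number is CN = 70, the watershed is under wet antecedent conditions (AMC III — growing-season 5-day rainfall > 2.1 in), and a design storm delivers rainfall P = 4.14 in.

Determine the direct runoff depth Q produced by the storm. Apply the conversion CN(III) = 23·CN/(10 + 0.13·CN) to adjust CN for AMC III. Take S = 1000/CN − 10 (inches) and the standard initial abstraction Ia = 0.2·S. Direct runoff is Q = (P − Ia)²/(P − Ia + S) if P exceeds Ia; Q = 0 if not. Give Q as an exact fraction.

Q = 306575643/121627450 in ≈ 2.521 in

Wet (AMC III): CN(III) = 23·70/(10 + 0.13·70) = 1610/(191/10) = 16100/191 ≈ 84.293
Max retention: S = 1000/(16100/191) − 10 = 300/161 in (≈ 1.863 in)
Ia = 0.2·(300/161) = 60/161 in ≈ 0.373 in
Excess rainfall: 4.140 − 0.373 = 3.767 in; P > Ia so Q > 0
Q: (30327/8050)² ÷ (45327/8050) = 306575643/121627450 in (≈ 2.521 in)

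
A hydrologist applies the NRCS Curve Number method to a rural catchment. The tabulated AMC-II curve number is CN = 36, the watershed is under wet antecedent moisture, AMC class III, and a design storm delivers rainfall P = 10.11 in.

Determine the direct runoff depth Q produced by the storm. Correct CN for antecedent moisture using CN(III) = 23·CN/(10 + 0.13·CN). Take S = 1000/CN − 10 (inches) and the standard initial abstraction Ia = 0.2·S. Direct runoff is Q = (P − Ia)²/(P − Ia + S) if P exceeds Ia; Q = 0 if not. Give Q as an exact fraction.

Q = 31427134729/6981633900 in ≈ 4.501 in

Wet (AMC III): CN(III) = 23·36/(10 + 0.13·36) = 828/(367/25) = 20700/367 ≈ 56.403
Max retention: S = 1000/(20700/367) − 10 = 1600/207 in (≈ 7.729 in)
Ia = 0.2·(1600/207) = 320/207 in ≈ 1.546 in
Since P=10.110 > Ia=1.546: effective rainfall P−Ia = 177277/20700 in
Q = (177277/20700)²/((177277/20700) + 1600/207) = (31427134729/428490000)/(337277/20700) = 31427134729/6981633900 in ≈ 4.501 in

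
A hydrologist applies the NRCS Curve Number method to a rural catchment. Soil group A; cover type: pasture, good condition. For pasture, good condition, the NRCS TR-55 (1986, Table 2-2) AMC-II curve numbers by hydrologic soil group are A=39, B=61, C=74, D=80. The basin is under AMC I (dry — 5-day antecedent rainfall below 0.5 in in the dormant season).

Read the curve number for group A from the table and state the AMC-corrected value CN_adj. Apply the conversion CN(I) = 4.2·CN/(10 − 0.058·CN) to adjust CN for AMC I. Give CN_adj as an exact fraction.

NRCS table: pasture, good condition, soil group A → CN(II) = 39
Adjust CN=39 to AMC I: 4.2·39/(10 − 0.058·39) → (819/5) ÷ (3869/500) = 81900/3869 ≈ 21.168

CN_adj = 81900/3869 ≈ 21.168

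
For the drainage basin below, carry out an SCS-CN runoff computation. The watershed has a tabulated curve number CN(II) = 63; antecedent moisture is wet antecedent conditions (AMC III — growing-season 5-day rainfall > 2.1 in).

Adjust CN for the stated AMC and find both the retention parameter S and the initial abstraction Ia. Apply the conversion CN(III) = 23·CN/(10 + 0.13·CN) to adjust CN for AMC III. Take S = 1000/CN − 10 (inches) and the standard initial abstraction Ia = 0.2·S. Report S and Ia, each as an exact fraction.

S = 3700/1449 in ≈ 2.553 in; Ia = 740/1449 in ≈ 0.511 in

Wet (AMC III): CN(III) = 23·63/(10 + 0.13·63) = 1449/(1819/100) = 144900/1819 ≈ 79.659
S = 1000/(144900/1819) − 10 = 3700/1449 in ≈ 2.553 in
Ia = 0.2S: 0.2·2.553 = 0.511 in (exactly 740/1449)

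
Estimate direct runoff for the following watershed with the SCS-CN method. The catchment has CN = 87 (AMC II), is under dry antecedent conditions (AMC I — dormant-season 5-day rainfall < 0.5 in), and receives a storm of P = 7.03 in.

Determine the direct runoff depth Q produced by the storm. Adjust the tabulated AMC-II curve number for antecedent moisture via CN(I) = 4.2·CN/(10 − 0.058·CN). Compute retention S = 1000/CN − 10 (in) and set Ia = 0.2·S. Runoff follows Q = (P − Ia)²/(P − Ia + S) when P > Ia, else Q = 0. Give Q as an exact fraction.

Q = 1332595493161/329660408700 in ≈ 4.042 in

Dry (AMC I): CN(I) = 4.2·87/(10 − 0.058·87) = (1827/5)/(2477/500) = 182700/2477 ≈ 73.759
S = 1000/(182700/2477) − 10 = 6500/1827 in ≈ 3.558 in
Ia = 0.2S: 0.2·3.558 = 0.712 in (exactly 1300/1827)
Excess rainfall: 7.030 − 0.712 = 6.318 in; P > Ia so Q > 0
Q = (1154381/182700)²/((1154381/182700) + 6500/1827) = (1332595493161/33379290000)/(1804381/182700) = 1332595493161/329660408700 in ≈ 4.042 in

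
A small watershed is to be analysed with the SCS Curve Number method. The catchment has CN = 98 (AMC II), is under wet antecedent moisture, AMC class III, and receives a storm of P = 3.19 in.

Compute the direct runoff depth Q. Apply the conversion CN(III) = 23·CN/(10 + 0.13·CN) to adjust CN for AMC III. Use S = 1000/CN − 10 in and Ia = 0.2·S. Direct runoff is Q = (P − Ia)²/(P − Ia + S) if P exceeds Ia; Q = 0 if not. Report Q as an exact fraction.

Adjust CN=98 to AMC III: 23·98/(10 + 0.13·98) → 2254 ÷ (1137/50) = 112700/1137 ≈ 99.120
Retention S: 1000/CN − 10 with CN=99.120 → S = 100/1127 ≈ 0.089 in
Initial abstraction Ia = S/5 = (100/1127)/5 = 20/1127 ≈ 0.018 in
P − Ia = 3.190 − 0.018 = 357513/112700 ≈ 3.172 in (> 0, runoff occurs)
Runoff Q = (P−Ia)²/(P−Ia+S) = (3.172)²/(3.172+0.089) = 127815545169/41418715100 ≈ 3.086 in

Q = 127815545169/41418715100 in ≈ 3.086 in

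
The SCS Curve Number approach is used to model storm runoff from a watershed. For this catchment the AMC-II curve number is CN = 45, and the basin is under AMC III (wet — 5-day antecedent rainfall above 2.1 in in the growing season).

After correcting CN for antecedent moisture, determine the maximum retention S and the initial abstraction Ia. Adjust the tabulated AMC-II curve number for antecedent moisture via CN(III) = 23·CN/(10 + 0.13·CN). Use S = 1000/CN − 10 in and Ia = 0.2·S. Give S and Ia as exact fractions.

S = 1100/207 in ≈ 5.314 in; Ia = 220/207 in ≈ 1.063 in

Adjust CN=45 to AMC III: 23·45/(10 + 0.13·45) → 1035 ÷ (317/20) = 20700/317 ≈ 65.300
S = 1000/(20700/317) − 10 = 1100/207 in ≈ 5.314 in
Ia = 0.2S: 0.2·5.314 = 1.063 in (exactly 220/207)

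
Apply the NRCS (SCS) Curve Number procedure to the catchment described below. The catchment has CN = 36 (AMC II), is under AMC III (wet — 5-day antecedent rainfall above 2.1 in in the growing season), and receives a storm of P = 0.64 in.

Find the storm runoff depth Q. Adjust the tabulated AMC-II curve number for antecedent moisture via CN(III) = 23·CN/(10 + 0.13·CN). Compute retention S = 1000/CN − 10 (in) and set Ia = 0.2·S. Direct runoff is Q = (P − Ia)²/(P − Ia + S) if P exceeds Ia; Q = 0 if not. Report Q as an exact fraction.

Q = 0 in ≈ 0.000 in

CN(III) from CN(II)=36: (23·36)/(10 + 0.13·36) = 20700/367 ≈ 56.403
Max retention: S = 1000/(20700/367) − 10 = 1600/207 in (≈ 7.729 in)
Ia = 0.2S: 0.2·7.729 = 1.546 in (exactly 320/207)
P = 0.640 ≤ Ia = 1.546 in: entire storm abstracted, Q = 0.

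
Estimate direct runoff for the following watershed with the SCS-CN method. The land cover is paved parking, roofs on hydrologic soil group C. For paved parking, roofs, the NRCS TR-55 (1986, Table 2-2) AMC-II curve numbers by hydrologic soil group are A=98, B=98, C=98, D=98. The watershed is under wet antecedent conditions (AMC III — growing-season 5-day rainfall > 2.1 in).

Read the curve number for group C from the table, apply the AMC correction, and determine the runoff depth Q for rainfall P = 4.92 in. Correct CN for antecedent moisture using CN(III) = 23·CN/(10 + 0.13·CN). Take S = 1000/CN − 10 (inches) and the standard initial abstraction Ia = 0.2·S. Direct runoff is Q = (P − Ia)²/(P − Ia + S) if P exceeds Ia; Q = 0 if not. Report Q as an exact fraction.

NRCS table: paved parking, roofs, soil group C → CN(II) = 98
Wet (AMC III): CN(III) = 23·98/(10 + 0.13·98) = 2254/(1137/50) = 112700/1137 ≈ 99.120
Max retention: S = 1000/(112700/1137) − 10 = 100/1127 in (≈ 0.089 in)
Ia = 0.2·(100/1127) = 20/1127 in ≈ 0.018 in
Since P=4.920 > Ia=0.018: effective rainfall P−Ia = 138121/28175 in
Q = (138121/28175)²/((138121/28175) + 100/1127) = (19077410641/793830625)/(140621/28175) = 19077410641/3961996675 in ≈ 4.815 in

Q = 19077410641/3961996675 in ≈ 4.815 in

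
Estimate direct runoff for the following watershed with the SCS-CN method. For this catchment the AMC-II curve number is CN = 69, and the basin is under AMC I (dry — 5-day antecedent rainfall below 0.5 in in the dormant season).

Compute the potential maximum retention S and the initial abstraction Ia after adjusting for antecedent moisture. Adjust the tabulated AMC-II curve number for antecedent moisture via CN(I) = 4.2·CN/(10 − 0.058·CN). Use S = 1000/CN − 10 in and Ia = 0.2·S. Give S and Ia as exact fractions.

S = 15500/1449 in ≈ 10.697 in; Ia = 3100/1449 in ≈ 2.139 in

CN(I) from CN(II)=69: (4.2·69)/(10 − 0.058·69) = 144900/2999 ≈ 48.316
S = 1000/(144900/2999) − 10 = 15500/1449 in ≈ 10.697 in
Initial abstraction Ia = S/5 = (15500/1449)/5 = 3100/1449 ≈ 2.139 in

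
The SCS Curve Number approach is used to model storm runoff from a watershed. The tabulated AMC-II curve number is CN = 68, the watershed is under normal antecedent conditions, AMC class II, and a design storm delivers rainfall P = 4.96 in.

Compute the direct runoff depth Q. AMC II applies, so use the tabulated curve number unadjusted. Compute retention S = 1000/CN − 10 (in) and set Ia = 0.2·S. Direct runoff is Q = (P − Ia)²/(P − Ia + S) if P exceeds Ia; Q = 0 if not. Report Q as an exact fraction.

CN(II) = 68; AMC II needs no correction.
Retention S: 1000/CN − 10 with CN=68.000 → S = 80/17 ≈ 4.706 in
Ia = 0.2S: 0.2·4.706 = 0.941 in (exactly 16/17)
P − Ia = 4.960 − 0.941 = 1708/425 ≈ 4.019 in (> 0, runoff occurs)
Q: (1708/425)² ÷ (3708/425) = 729316/393975 in (≈ 1.851 in)

Q = 729316/393975 in ≈ 1.851 in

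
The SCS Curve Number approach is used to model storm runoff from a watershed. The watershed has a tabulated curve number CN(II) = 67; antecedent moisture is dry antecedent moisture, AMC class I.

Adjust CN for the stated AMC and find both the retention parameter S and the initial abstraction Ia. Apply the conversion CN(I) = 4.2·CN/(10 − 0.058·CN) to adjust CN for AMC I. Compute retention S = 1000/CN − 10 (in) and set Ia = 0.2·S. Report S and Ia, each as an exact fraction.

CN(I) from CN(II)=67: (4.2·67)/(10 − 0.058·67) = 46900/1019 ≈ 46.026
Max retention: S = 1000/(46900/1019) − 10 = 5500/469 in (≈ 11.727 in)
Ia = 0.2S: 0.2·11.727 = 2.345 in (exactly 1100/469)

S = 5500/469 in ≈ 11.727 in; Ia = 1100/469 in ≈ 2.345 in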